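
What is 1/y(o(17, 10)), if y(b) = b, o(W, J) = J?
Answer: 1/10 ≈ 0.10000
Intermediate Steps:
1/y(o(17, 10)) = 1/10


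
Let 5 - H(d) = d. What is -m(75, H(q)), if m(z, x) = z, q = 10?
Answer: -75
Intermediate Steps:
H(d) = 5 - d
-m(75, H(q)) = -1*75 = -75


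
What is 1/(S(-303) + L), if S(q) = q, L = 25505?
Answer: 1/25202 ≈ 3.9679e-5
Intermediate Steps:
1/(S(-303) + L) = 1/(-303 + 25505) = 1/25202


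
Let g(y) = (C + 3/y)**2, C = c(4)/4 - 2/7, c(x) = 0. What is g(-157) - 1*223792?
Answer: -270296089167/1207801 ≈ -2.2379e+5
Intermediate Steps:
C = -2/7 (C = 0/4 - 2/7 = 0*(1/4) - 2*1/7 = 0 - 2/7 = -2/7 ≈ -0.28571)
g(y) = (-2/7 + 3/y)**2
g(-157) - 1*223792 = (1/49)*(-21 + 2*(-157))**2/(-157)**2 - 1*223792 = (1/49)*(1/24649)*(-21 - 314)**2 - 223792 = (1/49)*(1/24649)*(-335)**2 - 223792 = (1/49)*(1/24649)*112225 - 223792 = 112225/1207801 - 223792 = -270296089167/1207801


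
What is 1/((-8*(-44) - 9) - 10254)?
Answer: -1/9911 ≈ -0.00010090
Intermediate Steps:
1/((-8*(-44) - 9) - 10254) = 1/((352 - 9) - 10254) = 1/(343 - 10254) = 1/(-9911) = -1/9911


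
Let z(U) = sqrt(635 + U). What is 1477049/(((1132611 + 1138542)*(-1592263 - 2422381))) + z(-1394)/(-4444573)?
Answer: -1477049/9117870764532 - I*sqrt(759)/4444573 ≈ -1.6199e-7 - 6.1986e-6*I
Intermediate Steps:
1477049/(((1132611 + 1138542)*(-1592263 - 2422381))) + z(-1394)/(-4444573) = 1477049/(((1132611 + 1138542)*(-1592263 - 2422381))) + sqrt(635 - 1394)/(-4444573) = 1477049/((2271153*(-4014644))) + sqrt(-759)*(-1/4444573) = 1477049/(-9117870764532) + (I*sqrt(759))*(-1/4444573) = 1477049*(-1/9117870764532) - I*sqrt(759)/4444573 = -1477049/9117870764532 - I*sqrt(759)/4444573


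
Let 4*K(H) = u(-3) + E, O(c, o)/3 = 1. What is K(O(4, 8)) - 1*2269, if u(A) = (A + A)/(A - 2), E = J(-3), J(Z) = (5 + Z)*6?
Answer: -22657/10 ≈ -2265.7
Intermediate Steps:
J(Z) = 30 + 6*Z
E = 12 (E = 30 + 6*(-3) = 30 - 18 = 12)
u(A) = 2*A/(-2 + A) (u(A) = (2*A)/(-2 + A) = 2*A/(-2 + A))
O(c, o) = 3 (O(c, o) = 3*1 = 3)
K(H) = 33/10 (K(H) = (2*(-3)/(-2 - 3) + 12)/4 = (2*(-3)/(-5) + 12)/4 = (2*(-3)*(-⅕) + 12)/4 = (6/5 + 12)/4 = (¼)*(66/5) = 33/10)
K(O(4, 8)) - 1*2269 = 33/10 - 1*2269 = 33/10 - 2269 = -22657/10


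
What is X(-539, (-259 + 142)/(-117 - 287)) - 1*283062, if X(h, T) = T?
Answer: -114356931/404 ≈ -2.8306e+5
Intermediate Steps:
X(-539, (-259 + 142)/(-117 - 287)) - 1*283062 = (-259 + 142)/(-117 - 287) - 1*283062 = -117/(-404) - 283062 = -117*(-1/404) - 283062 = 117/404 - 283062 = -114356931/404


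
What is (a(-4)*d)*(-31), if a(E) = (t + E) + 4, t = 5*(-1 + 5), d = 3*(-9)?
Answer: 16740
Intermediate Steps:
d = -27
t = 20 (t = 5*4 = 20)
a(E) = 24 + E (a(E) = (20 + E) + 4 = 24 + E)
(a(-4)*d)*(-31) = ((24 - 4)*(-27))*(-31) = (20*(-27))*(-31) = -540*(-31) = 16740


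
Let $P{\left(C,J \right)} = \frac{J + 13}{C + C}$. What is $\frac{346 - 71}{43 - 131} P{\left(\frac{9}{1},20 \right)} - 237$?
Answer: $- \frac{11651}{48} \approx -242.73$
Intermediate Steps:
$P{\left(C,J \right)} = \frac{13 + J}{2 C}$
$\frac{346 - 71}{43 - 131} P{\left(\frac{9}{1},20 \right)} - 237 = \frac{346 - 71}{43 - 131} \frac{13 + 20}{2 \cdot \frac{9}{1}} - 237 = \frac{275}{-88} \cdot \frac{1}{2} \frac{1}{9 \cdot 1} \cdot 33 - 237 = 275 \left(- \frac{1}{88}\right) \frac{1}{2} \cdot \frac{1}{9} \cdot 33 - 237 = - \frac{25 \cdot \frac{1}{2} \cdot \frac{1}{9} \cdot 33}{8} - 237 = \left(- \frac{25}{8}\right) \frac{11}{6} - 237 = - \frac{275}{48} - 237 = - \frac{11651}{48}$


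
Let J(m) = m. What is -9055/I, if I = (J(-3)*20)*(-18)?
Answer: -1811/216 ≈ -8.3843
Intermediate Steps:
I = 1080 (I = -3*20*(-18) = -60*(-18) = 1080)
-9055/I = -9055/1080 = -9055*1/1080 = -1811/216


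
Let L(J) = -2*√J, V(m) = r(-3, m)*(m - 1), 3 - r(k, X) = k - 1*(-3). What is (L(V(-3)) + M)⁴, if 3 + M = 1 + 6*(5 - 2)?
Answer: 256*(4 - I*√3)⁴ ≈ -5888.0 - 92228.0*I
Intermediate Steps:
r(k, X) = -k (r(k, X) = 3 - (k - 1*(-3)) = 3 - (k + 3) = 3 - (3 + k) = 3 + (-3 - k) = -k)
M = 16 (M = -3 + (1 + 6*(5 - 2)) = -3 + (1 + 6*3) = -3 + (1 + 18) = -3 + 19 = 16)
V(m) = -3 + 3*m (V(m) = (-1*(-3))*(m - 1) = 3*(-1 + m) = -3 + 3*m)
(L(V(-3)) + M)⁴ = (-2*√(-3 + 3*(-3)) + 16)⁴ = (-2*√(-3 - 9) + 16)⁴ = (-4*I*√3 + 16)⁴ = (16 - 4*I*√3)⁴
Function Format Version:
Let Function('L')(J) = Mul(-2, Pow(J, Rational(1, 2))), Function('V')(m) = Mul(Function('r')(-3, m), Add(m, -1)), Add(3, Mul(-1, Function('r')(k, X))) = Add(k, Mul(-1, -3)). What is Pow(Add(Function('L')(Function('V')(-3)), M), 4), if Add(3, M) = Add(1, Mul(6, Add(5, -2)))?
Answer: Mul(256, Pow(Add(4, Mul(-1, I, Pow(3, Rational(1, 2)))), 4)) ≈ Add(-5888.0, Mul(-92228., I))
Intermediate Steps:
Function('r')(k, X) = Mul(-1, k) (Function('r')(k, X) = Add(3, Mul(-1, Add(k, Mul(-1, -3)))) = Add(3, Mul(-1, Add(k, 3))) = Add(3, Mul(-1, Add(3, k))) = Add(3, Add(-3, Mul(-1, k))) = Mul(-1, k))
M = 16 (M = Add(-3, Add(1, Mul(6, Add(5, -2)))) = Add(-3, Add(1, Mul(6, 3))) = Add(-3, Add(1, 18)) = Add(-3, 19) = 16)
Function('V')(m) = Add(-3, Mul(3, m)) (Function('V')(m) = Mul(Mul(-1, -3), Add(m, -1)) = Mul(3, Add(-1, m)) = Add(-3, Mul(3, m)))
Pow(Add(Function('L')(Function('V')(-3)), M), 4) = Pow(Add(Mul(-2, Pow(Add(-3, Mul(3, -3)), Rational(1, 2))), 16), 4) = Pow(Add(Mul(-2, Pow(Add(-3, -9), Rational(1, 2))), 16), 4) = Pow(Add(Mul(-2, Pow(-12, Rational(1, 2))), 16), 4) = Pow(Add(Mul(-2, Mul(2, I, Pow(3, Rational(1, 2)))), 16), 4) = Pow(Add(Mul(-4, I, Pow(3, Rational(1, 2))), 16), 4) = Pow(Add(16, Mul(-4, I, Pow(3, Rational(1, 2)))), 4)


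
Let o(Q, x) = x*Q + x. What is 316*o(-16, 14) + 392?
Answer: -65968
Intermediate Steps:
o(Q, x) = x + Q*x (o(Q, x) = Q*x + x = x + Q*x)
316*o(-16, 14) + 392 = 316*(14*(1 - 16)) + 392 = 316*(14*(-15)) + 392 = 316*(-210) + 392 = -66360 + 392 = -65968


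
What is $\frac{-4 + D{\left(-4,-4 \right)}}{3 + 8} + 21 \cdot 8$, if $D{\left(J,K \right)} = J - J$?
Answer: $\frac{1844}{11} \approx 167.64$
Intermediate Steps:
$D{\left(J,K \right)} = 0$
$\frac{-4 + D{\left(-4,-4 \right)}}{3 + 8} + 21 \cdot 8 = \frac{-4 + 0}{3 + 8} + 21 \cdot 8 = - \frac{4}{11} + 168 = \frac{1844}{11}$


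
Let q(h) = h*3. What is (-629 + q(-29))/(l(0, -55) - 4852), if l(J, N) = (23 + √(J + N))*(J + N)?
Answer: 1094943/9396016 - 9845*I*√55/9396016 ≈ 0.11653 - 0.0077706*I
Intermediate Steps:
q(h) = 3*h
(-629 + q(-29))/(l(0, -55) - 4852) = (-629 + 3*(-29))/((23*0 + 23*(-55) + 0*√(0 - 55) - 55*√(0 - 55)) - 4852) = (-629 - 87)/((0 - 1265 + 0*√(-55) - 55*I*√55) - 4852) = -716/((0 - 1265 + 0*(I*√55) - 55*I*√55) - 4852) = -716/((0 - 1265 + 0 - 55*I*√55) - 4852) = -716/((-1265 - 55*I*√55) - 4852) = -716/(-6117 - 55*I*√55)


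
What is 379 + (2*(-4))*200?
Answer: -1221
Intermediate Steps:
379 + (2*(-4))*200 = 379 - 8*200 = 379 - 1600 = -1221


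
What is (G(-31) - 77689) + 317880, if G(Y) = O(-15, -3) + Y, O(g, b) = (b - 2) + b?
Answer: 240152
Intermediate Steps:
O(g, b) = -2 + 2*b (O(g, b) = (-2 + b) + b = -2 + 2*b)
G(Y) = -8 + Y (G(Y) = (-2 + 2*(-3)) + Y = (-2 - 6) + Y = -8 + Y)
(G(-31) - 77689) + 317880 = ((-8 - 31) - 77689) + 317880 = (-39 - 77689) + 317880 = -77728 + 317880 = 240152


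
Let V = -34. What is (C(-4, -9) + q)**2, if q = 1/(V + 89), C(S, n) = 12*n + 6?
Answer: 31460881/3025 ≈ 10400.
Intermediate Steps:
C(S, n) = 6 + 12*n
q = 1/55 (q = 1/(-34 + 89) = 1/55 ≈ 0.018182)
(C(-4, -9) + q)**2 = ((6 + 12*(-9)) + 1/55)**2 = ((6 - 108) + 1/55)**2 = (-102 + 1/55)**2 = (-5609/55)**2 = 31460881/3025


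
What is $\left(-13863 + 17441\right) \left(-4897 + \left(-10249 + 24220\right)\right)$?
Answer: $32466772$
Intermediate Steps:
$\left(-13863 + 17441\right) \left(-4897 + \left(-10249 + 24220\right)\right) = 3578 \left(-4897 + 13971\right) = 3578 \cdot 9074 = 32466772$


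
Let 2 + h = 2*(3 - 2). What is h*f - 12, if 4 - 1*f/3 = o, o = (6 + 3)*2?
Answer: -12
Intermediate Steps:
h = 0 (h = -2 + 2*(3 - 2) = -2 + 2*1 = -2 + 2 = 0)
o = 18 (o = 9*2 = 18)
f = -42 (f = 12 - 3*18 = 12 - 54 = -42)
h*f - 12 = 0*(-42) - 12 = 0 - 12 = -12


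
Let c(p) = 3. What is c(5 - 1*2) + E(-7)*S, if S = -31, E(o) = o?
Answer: 220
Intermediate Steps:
c(5 - 1*2) + E(-7)*S = 3 - 7*(-31) = 3 + 217 = 220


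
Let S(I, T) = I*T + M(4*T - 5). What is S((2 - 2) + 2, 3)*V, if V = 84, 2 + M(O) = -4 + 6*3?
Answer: 1512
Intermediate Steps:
M(O) = 12 (M(O) = -2 + (-4 + 6*3) = -2 + (-4 + 18) = -2 + 14 = 12)
S(I, T) = 12 + I*T (S(I, T) = I*T + 12 = 12 + I*T)
S((2 - 2) + 2, 3)*V = (12 + ((2 - 2) + 2)*3)*84 = (12 + (0 + 2)*3)*84 = (12 + 2*3)*84 = (12 + 6)*84 = 18*84 = 1512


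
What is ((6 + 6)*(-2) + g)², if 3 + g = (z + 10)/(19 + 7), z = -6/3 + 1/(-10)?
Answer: 48177481/67600 ≈ 712.68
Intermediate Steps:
z = -21/10 (z = -6*⅓ + 1*(-⅒) = -2 - ⅒ = -21/10 ≈ -2.1000)
g = -701/260 (g = -3 + (-21/10 + 10)/(19 + 7) = -3 + (79/10)/26 = -3 + (79/10)*(1/26) = -3 + 79/260 = -701/260 ≈ -2.6962)
((6 + 6)*(-2) + g)² = ((6 + 6)*(-2) - 701/260)² = (12*(-2) - 701/260)² = (-24 - 701/260)² = (-6941/260)² = 48177481/67600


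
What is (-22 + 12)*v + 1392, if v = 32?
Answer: 1072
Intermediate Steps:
(-22 + 12)*v + 1392 = (-22 + 12)*32 + 1392 = -10*32 + 1392 = -320 + 1392 = 1072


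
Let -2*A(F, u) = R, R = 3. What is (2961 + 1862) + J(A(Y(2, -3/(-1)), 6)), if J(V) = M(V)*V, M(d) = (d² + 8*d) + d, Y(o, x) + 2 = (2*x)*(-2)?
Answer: 38719/8 ≈ 4839.9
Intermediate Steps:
Y(o, x) = -2 - 4*x (Y(o, x) = -2 + (2*x)*(-2) = -2 - 4*x)
A(F, u) = -3/2 (A(F, u) = -½*3 = -3/2)
M(d) = d² + 9*d
J(V) = V²*(9 + V) (J(V) = (V*(9 + V))*V = V²*(9 + V))
(2961 + 1862) + J(A(Y(2, -3/(-1)), 6)) = (2961 + 1862) + (-3/2)²*(9 - 3/2) = 4823 + (9/4)*(15/2) = 4823 + 135/8 = 38719/8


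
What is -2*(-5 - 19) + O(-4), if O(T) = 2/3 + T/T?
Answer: 149/3 ≈ 49.667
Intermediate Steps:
O(T) = 5/3 (O(T) = 2*(1/3) + 1 = 2/3 + 1 = 5/3)
-2*(-5 - 19) + O(-4) = -2*(-5 - 19) + 5/3 = -2*(-24) + 5/3 = 48 + 5/3 = 149/3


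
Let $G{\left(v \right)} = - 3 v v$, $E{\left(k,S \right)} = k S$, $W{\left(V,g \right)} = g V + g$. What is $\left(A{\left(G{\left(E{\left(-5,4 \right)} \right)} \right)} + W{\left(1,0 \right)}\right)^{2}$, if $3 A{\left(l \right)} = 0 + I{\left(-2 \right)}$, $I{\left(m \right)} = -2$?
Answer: $\frac{4}{9} \approx 0.44444$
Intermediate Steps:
$W{\left(V,g \right)} = g + V g$ ($W{\left(V,g \right)} = V g + g = g + V g$)
$E{\left(k,S \right)} = S k$
$G{\left(v \right)} = - 3 v^{2}$
$A{\left(l \right)} = - \frac{2}{3}$ ($A{\left(l \right)} = \frac{0 - 2}{3} = \frac{1}{3} \left(-2\right) = - \frac{2}{3}$)
$\left(A{\left(G{\left(E{\left(-5,4 \right)} \right)} \right)} + W{\left(1,0 \right)}\right)^{2} = \left(- \frac{2}{3} + 0 \left(1 + 1\right)\right)^{2} = \left(- \frac{2}{3} + 0 \cdot 2\right)^{2} = \left(- \frac{2}{3} + 0\right)^{2} = \left(- \frac{2}{3}\right)^{2} = \frac{4}{9}$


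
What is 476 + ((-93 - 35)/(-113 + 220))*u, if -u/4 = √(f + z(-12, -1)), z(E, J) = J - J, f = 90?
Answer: 476 + 1536*√10/107 ≈ 521.39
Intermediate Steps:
z(E, J) = 0
u = -12*√10 (u = -4*√(90 + 0) = -12*√10 ≈ -37.947)
476 + ((-93 - 35)/(-113 + 220))*u = 476 + ((-93 - 35)/(-113 + 220))*(-12*√10) = 476 + (-128/107)*(-12*√10) = 476 + (-128*1/107)*(-12*√10) = 476 - (-1536)*√10/107 = 476 + 1536*√10/107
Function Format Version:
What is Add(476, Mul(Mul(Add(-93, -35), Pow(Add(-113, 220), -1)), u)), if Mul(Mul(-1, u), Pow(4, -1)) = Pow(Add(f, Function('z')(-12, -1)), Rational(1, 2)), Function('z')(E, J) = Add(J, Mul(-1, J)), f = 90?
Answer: Add(476, Mul(Rational(1536, 107), Pow(10, Rational(1, 2)))) ≈ 521.39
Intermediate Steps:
Function('z')(E, J) = 0
u = Mul(-12, Pow(10, Rational(1, 2))) (u = Mul(-4, Pow(Add(90, 0), Rational(1, 2))) = Mul(-4, Pow(90, Rational(1, 2))) = Mul(-4, Mul(3, Pow(10, Rational(1, 2)))) = Mul(-12, Pow(10, Rational(1, 2))) ≈ -37.947)
Add(476, Mul(Mul(Add(-93, -35), Pow(Add(-113, 220), -1)), u)) = Add(476, Mul(Mul(Add(-93, -35), Pow(Add(-113, 220), -1)), Mul(-12, Pow(10, Rational(1, 2))))) = Add(476, Mul(Mul(-128, Pow(107, -1)), Mul(-12, Pow(10, Rational(1, 2))))) = Add(476, Mul(Mul(-128, Rational(1, 107)), Mul(-12, Pow(10, Rational(1, 2))))) = Add(476, Mul(Rational(-128, 107), Mul(-12, Pow(10, Rational(1, 2))))) = Add(476, Mul(Rational(1536, 107), Pow(10, Rational(1, 2))))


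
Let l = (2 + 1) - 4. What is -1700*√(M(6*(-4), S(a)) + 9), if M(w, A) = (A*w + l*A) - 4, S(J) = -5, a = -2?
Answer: -1700*√130 ≈ -19383.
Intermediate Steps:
l = -1 (l = 3 - 4 = -1)
M(w, A) = -4 - A + A*w (M(w, A) = (A*w - A) - 4 = (-A + A*w) - 4 = -4 - A + A*w)
-1700*√(M(6*(-4), S(a)) + 9) = -1700*√((-4 - 1*(-5) - 30*(-4)) + 9) = -1700*√((-4 + 5 - 5*(-24)) + 9) = -1700*√((-4 + 5 + 120) + 9) = -1700*√(121 + 9) = -1700*√130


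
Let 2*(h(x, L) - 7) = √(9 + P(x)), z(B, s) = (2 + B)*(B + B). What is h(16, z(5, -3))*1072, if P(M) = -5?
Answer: 8576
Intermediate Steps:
z(B, s) = 2*B*(2 + B) (z(B, s) = (2 + B)*(2*B) = 2*B*(2 + B))
h(x, L) = 8 (h(x, L) = 7 + √(9 - 5)/2 = 7 + √4/2 = 7 + (½)*2 = 7 + 1 = 8)
h(16, z(5, -3))*1072 = 8*1072 = 8576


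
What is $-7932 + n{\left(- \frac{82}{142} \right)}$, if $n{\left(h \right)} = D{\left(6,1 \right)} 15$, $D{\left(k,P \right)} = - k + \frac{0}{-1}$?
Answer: $-8022$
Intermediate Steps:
$D{\left(k,P \right)} = - k$ ($D{\left(k,P \right)} = - k + 0 \left(-1\right) = - k + 0 = - k$)
$n{\left(h \right)} = -90$ ($n{\left(h \right)} = \left(-1\right) 6 \cdot 15 = \left(-6\right) 15 = -90$)
$-7932 + n{\left(- \frac{82}{142} \right)} = -7932 - 90 = -8022$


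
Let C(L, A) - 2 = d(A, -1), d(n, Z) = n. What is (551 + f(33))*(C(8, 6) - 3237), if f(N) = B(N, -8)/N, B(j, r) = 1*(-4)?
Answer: -58699991/33 ≈ -1.7788e+6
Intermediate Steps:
C(L, A) = 2 + A
B(j, r) = -4
f(N) = -4/N
(551 + f(33))*(C(8, 6) - 3237) = (551 - 4/33)*((2 + 6) - 3237) = (551 - 4*1/33)*(8 - 3237) = (551 - 4/33)*(-3229) = (18179/33)*(-3229) = -58699991/33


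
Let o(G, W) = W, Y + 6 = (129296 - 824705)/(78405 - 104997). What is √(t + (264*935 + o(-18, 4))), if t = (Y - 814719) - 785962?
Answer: I*√6648128832146/2216 ≈ 1163.5*I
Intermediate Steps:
Y = 178619/8864 (Y = -6 + (129296 - 824705)/(78405 - 104997) = -6 - 695409/(-26592) = -6 - 695409*(-1/26592) = -6 + 231803/8864 = 178619/8864 ≈ 20.151)
t = -14188257765/8864 (t = (178619/8864 - 814719) - 785962 = -7221490597/8864 - 785962 = -14188257765/8864 ≈ -1.6007e+6)
√(t + (264*935 + o(-18, 4))) = √(-14188257765/8864 + (264*935 + 4)) = √(-14188257765/8864 + (246840 + 4)) = √(-14188257765/8864 + 246844) = √(-12000232549/8864) = I*√6648128832146/2216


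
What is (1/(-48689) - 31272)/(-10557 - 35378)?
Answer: 1522602409/2236529215 ≈ 0.68079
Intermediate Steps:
(1/(-48689) - 31272)/(-10557 - 35378) = (-1/48689 - 31272)/(-45935) = -1522602409/48689*(-1/45935) = 1522602409/2236529215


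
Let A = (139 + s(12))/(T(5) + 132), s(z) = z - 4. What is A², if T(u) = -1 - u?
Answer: 49/36 ≈ 1.3611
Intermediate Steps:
s(z) = -4 + z
A = 7/6 (A = (139 + (-4 + 12))/((-1 - 1*5) + 132) = (139 + 8)/((-1 - 5) + 132) = 147/(-6 + 132) = 147/126 = 147*(1/126) = 7/6 ≈ 1.1667)
A² = (7/6)² = 49/36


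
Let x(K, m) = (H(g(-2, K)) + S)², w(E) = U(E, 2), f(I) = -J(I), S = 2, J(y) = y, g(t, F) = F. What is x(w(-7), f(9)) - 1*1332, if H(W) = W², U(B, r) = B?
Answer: 1269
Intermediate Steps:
f(I) = -I
w(E) = E
x(K, m) = (2 + K²)² (x(K, m) = (K² + 2)² = (2 + K²)²)
x(w(-7), f(9)) - 1*1332 = (2 + (-7)²)² - 1*1332 = (2 + 49)² - 1332 = 51² - 1332 = 2601 - 1332 = 1269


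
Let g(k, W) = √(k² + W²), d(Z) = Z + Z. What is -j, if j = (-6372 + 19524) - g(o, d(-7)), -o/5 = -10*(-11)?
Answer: -13152 + 2*√75674 ≈ -12602.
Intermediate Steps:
d(Z) = 2*Z
o = -550 (o = -(-50)*(-11) = -5*110 = -550)
g(k, W) = √(W² + k²)
j = 13152 - 2*√75674 (j = (-6372 + 19524) - √((2*(-7))² + (-550)²) = 13152 - √((-14)² + 302500) = 13152 - √(196 + 302500) = 13152 - √302696 = 13152 - 2*√75674 ≈ 12602.)
-j = -(13152 - 2*√75674) = -13152 + 2*√75674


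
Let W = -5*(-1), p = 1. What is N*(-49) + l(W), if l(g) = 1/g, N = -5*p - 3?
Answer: 1961/5 ≈ 392.20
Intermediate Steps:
N = -8 (N = -5*1 - 3 = -5 - 3 = -8)
W = 5
N*(-49) + l(W) = -8*(-49) + 1/5 = 392 + ⅕ = 1961/5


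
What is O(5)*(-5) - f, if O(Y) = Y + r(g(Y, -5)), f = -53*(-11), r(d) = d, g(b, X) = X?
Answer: -583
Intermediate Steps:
f = 583
O(Y) = -5 + Y (O(Y) = Y - 5 = -5 + Y)
O(5)*(-5) - f = (-5 + 5)*(-5) - 1*583 = 0*(-5) - 583 = 0 - 583 = -583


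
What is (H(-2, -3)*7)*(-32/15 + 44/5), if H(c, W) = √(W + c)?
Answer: 140*I*√5/3 ≈ 104.35*I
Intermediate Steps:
(H(-2, -3)*7)*(-32/15 + 44/5) = (√(-3 - 2)*7)*(-32/15 + 44/5) = (√(-5)*7)*(-32*1/15 + 44*(⅕)) = ((I*√5)*7)*(-32/15 + 44/5) = (7*I*√5)*(20/3) = 140*I*√5/3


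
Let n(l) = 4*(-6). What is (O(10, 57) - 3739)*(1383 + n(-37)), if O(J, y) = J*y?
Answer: -4306671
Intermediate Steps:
n(l) = -24
(O(10, 57) - 3739)*(1383 + n(-37)) = (10*57 - 3739)*(1383 - 24) = (570 - 3739)*1359 = -3169*1359 = -4306671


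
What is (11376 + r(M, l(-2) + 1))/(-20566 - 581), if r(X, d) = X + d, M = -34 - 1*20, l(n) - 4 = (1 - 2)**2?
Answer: -3776/7049 ≈ -0.53568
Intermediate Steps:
l(n) = 5 (l(n) = 4 + (1 - 2)**2 = 4 + (-1)**2 = 4 + 1 = 5)
M = -54 (M = -34 - 20 = -54)
(11376 + r(M, l(-2) + 1))/(-20566 - 581) = (11376 + (-54 + (5 + 1)))/(-20566 - 581) = (11376 + (-54 + 6))/(-21147) = (11376 - 48)*(-1/21147) = 11328*(-1/21147) = -3776/7049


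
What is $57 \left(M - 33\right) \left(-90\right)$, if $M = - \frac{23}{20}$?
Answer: $\frac{350379}{2} \approx 1.7519 \cdot 10^{5}$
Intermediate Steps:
$M = - \frac{23}{20}$ ($M = \left(-23\right) \frac{1}{20} = - \frac{23}{20} \approx -1.15$)
$57 \left(M - 33\right) \left(-90\right) = 57 \left(- \frac{23}{20} - 33\right) \left(-90\right) = 57 \left(- \frac{683}{20}\right) \left(-90\right) = \left(- \frac{38931}{20}\right) \left(-90\right) = \frac{350379}{2}$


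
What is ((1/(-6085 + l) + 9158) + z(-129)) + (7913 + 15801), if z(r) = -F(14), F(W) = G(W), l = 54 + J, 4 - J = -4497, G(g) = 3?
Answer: 50289569/1530 ≈ 32869.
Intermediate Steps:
J = 4501 (J = 4 - 1*(-4497) = 4 + 4497 = 4501)
l = 4555 (l = 54 + 4501 = 4555)
F(W) = 3
z(r) = -3 (z(r) = -1*3 = -3)
((1/(-6085 + l) + 9158) + z(-129)) + (7913 + 15801) = ((1/(-6085 + 4555) + 9158) - 3) + (7913 + 15801) = ((1/(-1530) + 9158) - 3) + 23714 = ((-1/1530 + 9158) - 3) + 23714 = (14011739/1530 - 3) + 23714 = 14007149/1530 + 23714 = 50289569/1530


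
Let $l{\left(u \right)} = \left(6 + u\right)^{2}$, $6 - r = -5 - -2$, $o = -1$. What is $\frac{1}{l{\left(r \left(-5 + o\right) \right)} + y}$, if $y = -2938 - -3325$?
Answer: $\frac{1}{2691} \approx 0.00037161$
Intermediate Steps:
$r = 9$ ($r = 6 - \left(-5 - -2\right) = 6 - \left(-5 + 2\right) = 6 - -3 = 6 + 3 = 9$)
$y = 387$ ($y = -2938 + 3325 = 387$)
$\frac{1}{l{\left(r \left(-5 + o\right) \right)} + y} = \frac{1}{\left(6 + 9 \left(-5 - 1\right)\right)^{2} + 387} = \frac{1}{\left(6 + 9 \left(-6\right)\right)^{2} + 387} = \frac{1}{\left(6 - 54\right)^{2} + 387} = \frac{1}{\left(-48\right)^{2} + 387} = \frac{1}{2304 + 387} = \frac{1}{2691}$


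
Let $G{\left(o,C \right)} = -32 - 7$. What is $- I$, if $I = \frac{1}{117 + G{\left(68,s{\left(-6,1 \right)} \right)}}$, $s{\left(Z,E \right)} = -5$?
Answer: $- \frac{1}{78} \approx -0.012821$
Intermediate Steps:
$G{\left(o,C \right)} = -39$
$I = \frac{1}{78}$ ($I = \frac{1}{117 - 39} = \frac{1}{78} \approx 0.012821$)
$- I = \left(-1\right) \frac{1}{78} = - \frac{1}{78}$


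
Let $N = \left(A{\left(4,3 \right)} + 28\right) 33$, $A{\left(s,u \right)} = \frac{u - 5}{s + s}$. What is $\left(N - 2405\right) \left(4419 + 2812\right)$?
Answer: $- \frac{43075067}{4} \approx -1.0769 \cdot 10^{7}$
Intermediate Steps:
$A{\left(s,u \right)} = \frac{-5 + u}{2 s}$
$N = \frac{3663}{4}$ ($N = \left(\frac{-5 + 3}{2 \cdot 4} + 28\right) 33 = \left(\frac{1}{2} \cdot \frac{1}{4} \left(-2\right) + 28\right) 33 = \left(- \frac{1}{4} + 28\right) 33 = \frac{111}{4} \cdot 33 = \frac{3663}{4} \approx 915.75$)
$\left(N - 2405\right) \left(4419 + 2812\right) = \left(\frac{3663}{4} - 2405\right) \left(4419 + 2812\right) = \left(- \frac{5957}{4}\right) 7231 = - \frac{43075067}{4}$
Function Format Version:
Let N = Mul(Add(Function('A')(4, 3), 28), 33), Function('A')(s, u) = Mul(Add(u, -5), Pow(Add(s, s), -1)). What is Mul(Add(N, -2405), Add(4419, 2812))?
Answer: Rational(-43075067, 4) ≈ -1.0769e+7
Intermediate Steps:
Function('A')(s, u) = Mul(Rational(1, 2), Pow(s, -1), Add(-5, u)) (Function('A')(s, u) = Mul(Add(-5, u), Pow(Mul(2, s), -1)) = Mul(Add(-5, u), Mul(Rational(1, 2), Pow(s, -1))) = Mul(Rational(1, 2), Pow(s, -1), Add(-5, u)))
N = Rational(3663, 4) (N = Mul(Add(Mul(Rational(1, 2), Pow(4, -1), Add(-5, 3)), 28), 33) = Mul(Add(Mul(Rational(1, 2), Rational(1, 4), -2), 28), 33) = Mul(Add(Rational(-1, 4), 28), 33) = Mul(Rational(111, 4), 33) = Rational(3663, 4) ≈ 915.75)
Mul(Add(N, -2405), Add(4419, 2812)) = Mul(Add(Rational(3663, 4), -2405), Add(4419, 2812)) = Mul(Rational(-5957, 4), 7231) = Rational(-43075067, 4)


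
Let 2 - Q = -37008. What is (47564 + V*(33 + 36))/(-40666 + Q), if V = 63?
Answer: -51911/3656 ≈ -14.199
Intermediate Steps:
Q = 37010 (Q = 2 - 1*(-37008) = 2 + 37008 = 37010)
(47564 + V*(33 + 36))/(-40666 + Q) = (47564 + 63*(33 + 36))/(-40666 + 37010) = (47564 + 63*69)/(-3656) = (47564 + 4347)*(-1/3656) = 51911*(-1/3656) = -51911/3656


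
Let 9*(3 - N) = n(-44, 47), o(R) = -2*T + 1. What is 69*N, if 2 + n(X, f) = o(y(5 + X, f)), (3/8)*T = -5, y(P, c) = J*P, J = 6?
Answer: 92/9 ≈ 10.222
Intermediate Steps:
y(P, c) = 6*P
T = -40/3 (T = (8/3)*(-5) = -40/3 ≈ -13.333)
o(R) = 83/3 (o(R) = -2*(-40/3) + 1 = 80/3 + 1 = 83/3)
n(X, f) = 77/3 (n(X, f) = -2 + 83/3 = 77/3)
N = 4/27 (N = 3 - ⅑*77/3 = 3 - 77/27 = 4/27 ≈ 0.14815)
69*N = 69*(4/27) = 92/9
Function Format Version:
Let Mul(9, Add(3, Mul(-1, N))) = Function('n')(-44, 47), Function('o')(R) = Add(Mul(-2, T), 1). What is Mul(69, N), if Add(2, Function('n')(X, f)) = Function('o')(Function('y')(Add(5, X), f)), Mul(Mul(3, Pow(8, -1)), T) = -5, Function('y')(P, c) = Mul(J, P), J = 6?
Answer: Rational(92, 9) ≈ 10.222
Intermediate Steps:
Function('y')(P, c) = Mul(6, P)
T = Rational(-40, 3) (T = Mul(Rational(8, 3), -5) = Rational(-40, 3) ≈ -13.333)
Function('o')(R) = Rational(83, 3) (Function('o')(R) = Add(Mul(-2, Rational(-40, 3)), 1) = Add(Rational(80, 3), 1) = Rational(83, 3))
Function('n')(X, f) = Rational(77, 3) (Function('n')(X, f) = Add(-2, Rational(83, 3)) = Rational(77, 3))
N = Rational(4, 27) (N = Add(3, Mul(Rational(-1, 9), Rational(77, 3))) = Add(3, Rational(-77, 27)) = Rational(4, 27) ≈ 0.14815)
Mul(69, N) = Mul(69, Rational(4, 27)) = Rational(92, 9)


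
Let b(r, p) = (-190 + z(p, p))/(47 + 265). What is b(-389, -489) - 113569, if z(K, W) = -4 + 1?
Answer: -35433721/312 ≈ -1.1357e+5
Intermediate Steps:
z(K, W) = -3
b(r, p) = -193/312 (b(r, p) = (-190 - 3)/(47 + 265) = -193/312)
b(-389, -489) - 113569 = -193/312 - 113569 = -35433721/312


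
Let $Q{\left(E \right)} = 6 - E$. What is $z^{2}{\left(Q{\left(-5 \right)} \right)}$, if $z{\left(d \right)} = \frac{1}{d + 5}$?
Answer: $\frac{1}{256} \approx 0.0039063$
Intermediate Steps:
$z{\left(d \right)} = \frac{1}{5 + d}$
$z^{2}{\left(Q{\left(-5 \right)} \right)} = \left(\frac{1}{5 + \left(6 - -5\right)}\right)^{2} = \left(\frac{1}{5 + \left(6 + 5\right)}\right)^{2} = \left(\frac{1}{5 + 11}\right)^{2} = \left(\frac{1}{16}\right)^{2} = \frac{1}{256}$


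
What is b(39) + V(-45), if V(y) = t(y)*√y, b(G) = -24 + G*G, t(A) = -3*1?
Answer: 1497 - 9*I*√5 ≈ 1497.0 - 20.125*I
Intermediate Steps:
t(A) = -3
b(G) = -24 + G²
V(y) = -3*√y
b(39) + V(-45) = (-24 + 39²) - 9*I*√5 = (-24 + 1521) - 9*I*√5 = 1497 - 9*I*√5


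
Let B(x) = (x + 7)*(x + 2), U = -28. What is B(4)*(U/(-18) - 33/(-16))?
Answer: 5731/24 ≈ 238.79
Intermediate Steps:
B(x) = (2 + x)*(7 + x) (B(x) = (7 + x)*(2 + x) = (2 + x)*(7 + x))
B(4)*(U/(-18) - 33/(-16)) = (14 + 4² + 9*4)*(-28/(-18) - 33/(-16)) = (14 + 16 + 36)*(-28*(-1/18) - 33*(-1/16)) = 66*(14/9 + 33/16) = 66*(521/144) = 5731/24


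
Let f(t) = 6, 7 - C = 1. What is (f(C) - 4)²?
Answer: 4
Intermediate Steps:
C = 6 (C = 7 - 1*1 = 7 - 1 = 6)
(f(C) - 4)² = (6 - 4)² = 2² = 4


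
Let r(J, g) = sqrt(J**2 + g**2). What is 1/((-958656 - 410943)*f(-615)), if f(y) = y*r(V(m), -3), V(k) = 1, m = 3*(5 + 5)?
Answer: sqrt(10)/8423033850 ≈ 3.7543e-10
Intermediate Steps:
m = 30 (m = 3*10 = 30)
f(y) = y*sqrt(10) (f(y) = y*sqrt(1**2 + (-3)**2) = y*sqrt(1 + 9) = y*sqrt(10))
1/((-958656 - 410943)*f(-615)) = 1/((-958656 - 410943)*((-615*sqrt(10)))) = (-sqrt(10)/6150)/(-1369599) = -(-1)*sqrt(10)/8423033850 = sqrt(10)/8423033850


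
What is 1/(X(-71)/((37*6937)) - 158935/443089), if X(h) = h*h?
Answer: -113727210541/38560075866 ≈ -2.9494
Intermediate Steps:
X(h) = h²
1/(X(-71)/((37*6937)) - 158935/443089) = 1/((-71)²/((37*6937)) - 158935/443089) = 1/(5041/256669 - 158935*1/443089) = 1/(5041*(1/256669) - 158935/443089) = 1/(5041/256669 - 158935/443089) = 1/(-38560075866/113727210541) = -113727210541/38560075866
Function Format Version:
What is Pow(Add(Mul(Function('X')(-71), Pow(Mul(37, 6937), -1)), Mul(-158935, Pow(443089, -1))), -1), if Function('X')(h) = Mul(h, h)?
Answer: Rational(-113727210541, 38560075866) ≈ -2.9494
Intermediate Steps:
Function('X')(h) = Pow(h, 2)
Pow(Add(Mul(Function('X')(-71), Pow(Mul(37, 6937), -1)), Mul(-158935, Pow(443089, -1))), -1) = Pow(Add(Mul(Pow(-71, 2), Pow(Mul(37, 6937), -1)), Mul(-158935, Pow(443089, -1))), -1) = Pow(Add(Mul(5041, Pow(256669, -1)), Mul(-158935, Rational(1, 443089))), -1) = Pow(Add(Mul(5041, Rational(1, 256669)), Rational(-158935, 443089)), -1) = Pow(Add(Rational(5041, 256669), Rational(-158935, 443089)), -1) = Pow(Rational(-38560075866, 113727210541), -1) = Rational(-113727210541, 38560075866)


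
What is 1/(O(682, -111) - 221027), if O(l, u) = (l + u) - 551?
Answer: -1/221007 ≈ -4.5247e-6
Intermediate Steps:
O(l, u) = -551 + l + u
1/(O(682, -111) - 221027) = 1/((-551 + 682 - 111) - 221027) = 1/(20 - 221027) = 1/(-221007) = -1/221007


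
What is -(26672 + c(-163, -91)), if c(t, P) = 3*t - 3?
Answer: -26180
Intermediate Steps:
c(t, P) = -3 + 3*t
-(26672 + c(-163, -91)) = -(26672 + (-3 + 3*(-163))) = -(26672 + (-3 - 489)) = -(26672 - 492) = -1*26180 = -26180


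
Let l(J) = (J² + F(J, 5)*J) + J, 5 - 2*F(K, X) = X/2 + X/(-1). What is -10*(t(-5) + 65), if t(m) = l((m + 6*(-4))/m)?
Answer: -12619/10 ≈ -1261.9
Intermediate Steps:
F(K, X) = 5/2 + X/4 (F(K, X) = 5/2 - (X/2 + X/(-1))/2 = 5/2 - (X*(½) + X*(-1))/2 = 5/2 - (X/2 - X)/2 = 5/2 - (-1)*X/4 = 5/2 + X/4)
l(J) = J² + 19*J/4 (l(J) = (J² + (5/2 + (¼)*5)*J) + J = (J² + (5/2 + 5/4)*J) + J = (J² + 15*J/4) + J = J² + 19*J/4)
t(m) = (-24 + m)*(19 + 4*(-24 + m)/m)/(4*m) (t(m) = ((m + 6*(-4))/m)*(19 + 4*((m + 6*(-4))/m))/4 = ((m - 24)/m)*(19 + 4*((m - 24)/m))/4 = ((-24 + m)/m)*(19 + 4*((-24 + m)/m))/4 = ((-24 + m)/m)*(19 + 4*(-24 + m)/m)/4 = (-24 + m)*(19 + 4*(-24 + m)/m)/(4*m))
-10*(t(-5) + 65) = -10*((23/4 - 162/(-5) + 576/(-5)²) + 65) = -10*((23/4 - 162*(-⅕) + 576*(1/25)) + 65) = -10*((23/4 + 162/5 + 576/25) + 65) = -10*(6119/100 + 65) = -10*12619/100 = -12619/10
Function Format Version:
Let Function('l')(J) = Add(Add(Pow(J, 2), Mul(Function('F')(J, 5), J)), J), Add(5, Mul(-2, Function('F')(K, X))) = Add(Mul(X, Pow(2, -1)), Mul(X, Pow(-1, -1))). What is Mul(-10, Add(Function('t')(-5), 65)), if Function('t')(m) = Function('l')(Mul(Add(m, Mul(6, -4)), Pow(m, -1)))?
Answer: Rational(-12619, 10) ≈ -1261.9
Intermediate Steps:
Function('F')(K, X) = Add(Rational(5, 2), Mul(Rational(1, 4), X)) (Function('F')(K, X) = Add(Rational(5, 2), Mul(Rational(-1, 2), Add(Mul(X, Pow(2, -1)), Mul(X, Pow(-1, -1))))) = Add(Rational(5, 2), Mul(Rational(-1, 2), Add(Mul(X, Rational(1, 2)), Mul(X, -1)))) = Add(Rational(5, 2), Mul(Rational(-1, 2), Add(Mul(Rational(1, 2), X), Mul(-1, X)))) = Add(Rational(5, 2), Mul(Rational(-1, 2), Mul(Rational(-1, 2), X))) = Add(Rational(5, 2), Mul(Rational(1, 4), X)))
Function('l')(J) = Add(Pow(J, 2), Mul(Rational(19, 4), J)) (Function('l')(J) = Add(Add(Pow(J, 2), Mul(Add(Rational(5, 2), Mul(Rational(1, 4), 5)), J)), J) = Add(Add(Pow(J, 2), Mul(Add(Rational(5, 2), Rational(5, 4)), J)), J) = Add(Add(Pow(J, 2), Mul(Rational(15, 4), J)), J) = Add(Pow(J, 2), Mul(Rational(19, 4), J)))
Function('t')(m) = Mul(Rational(1, 4), Pow(m, -1), Add(-24, m), Add(19, Mul(4, Pow(m, -1), Add(-24, m)))) (Function('t')(m) = Mul(Rational(1, 4), Mul(Add(m, Mul(6, -4)), Pow(m, -1)), Add(19, Mul(4, Mul(Add(m, Mul(6, -4)), Pow(m, -1))))) = Mul(Rational(1, 4), Mul(Add(m, -24), Pow(m, -1)), Add(19, Mul(4, Mul(Add(m, -24), Pow(m, -1))))) = Mul(Rational(1, 4), Mul(Add(-24, m), Pow(m, -1)), Add(19, Mul(4, Mul(Add(-24, m), Pow(m, -1))))) = Mul(Rational(1, 4), Mul(Pow(m, -1), Add(-24, m)), Add(19, Mul(4, Mul(Pow(m, -1), Add(-24, m))))) = Mul(Rational(1, 4), Mul(Pow(m, -1), Add(-24, m)), Add(19, Mul(4, Pow(m, -1), Add(-24, m)))) = Mul(Rational(1, 4), Pow(m, -1), Add(-24, m), Add(19, Mul(4, Pow(m, -1), Add(-24, m)))))
Mul(-10, Add(Function('t')(-5), 65)) = Mul(-10, Add(Add(Rational(23, 4), Mul(-162, Pow(-5, -1)), Mul(576, Pow(-5, -2))), 65)) = Mul(-10, Add(Add(Rational(23, 4), Mul(-162, Rational(-1, 5)), Mul(576, Rational(1, 25))), 65)) = Mul(-10, Add(Add(Rational(23, 4), Rational(162, 5), Rational(576, 25)), 65)) = Mul(-10, Add(Rational(6119, 100), 65)) = Mul(-10, Rational(12619, 100)) = Rational(-12619, 10)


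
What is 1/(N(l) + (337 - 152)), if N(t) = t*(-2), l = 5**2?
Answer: 1/135 ≈ 0.0074074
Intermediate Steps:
l = 25
N(t) = -2*t
1/(N(l) + (337 - 152)) = 1/(-2*25 + (337 - 152)) = 1/(-50 + 185) = 1/135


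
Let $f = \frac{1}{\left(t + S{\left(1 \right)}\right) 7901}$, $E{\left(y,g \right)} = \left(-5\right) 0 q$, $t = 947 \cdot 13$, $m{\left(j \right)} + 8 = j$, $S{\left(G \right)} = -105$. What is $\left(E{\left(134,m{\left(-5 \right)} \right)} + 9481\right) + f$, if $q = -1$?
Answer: $\frac{914343904487}{96439606} \approx 9481.0$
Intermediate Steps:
$m{\left(j \right)} = -8 + j$
$t = 12311$
$E{\left(y,g \right)} = 0$ ($E{\left(y,g \right)} = \left(-5\right) 0 \left(-1\right) = 0 \left(-1\right) = 0$)
$f = \frac{1}{96439606}$ ($f = \frac{1}{\left(12311 - 105\right) 7901} = \frac{1}{12206} \cdot \frac{1}{7901} = \frac{1}{96439606} \approx 1.0369 \cdot 10^{-8}$)
$\left(E{\left(134,m{\left(-5 \right)} \right)} + 9481\right) + f = \left(0 + 9481\right) + \frac{1}{96439606} = 9481 + \frac{1}{96439606} = \frac{914343904487}{96439606}$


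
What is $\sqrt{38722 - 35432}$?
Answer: $\sqrt{3290} \approx 57.359$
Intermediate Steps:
$\sqrt{38722 - 35432} = \sqrt{3290}$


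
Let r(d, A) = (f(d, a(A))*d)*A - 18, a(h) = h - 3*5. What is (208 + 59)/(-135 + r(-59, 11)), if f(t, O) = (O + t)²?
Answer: -89/858678 ≈ -0.00010365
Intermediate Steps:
a(h) = -15 + h (a(h) = h - 15 = -15 + h)
r(d, A) = -18 + A*d*(-15 + A + d)² (r(d, A) = (((-15 + A) + d)²*d)*A - 18 = ((-15 + A + d)²*d)*A - 18 = (d*(-15 + A + d)²)*A - 18 = A*d*(-15 + A + d)² - 18 = -18 + A*d*(-15 + A + d)²)
(208 + 59)/(-135 + r(-59, 11)) = (208 + 59)/(-135 + (-18 + 11*(-59)*(-15 + 11 - 59)²)) = 267/(-135 + (-18 + 11*(-59)*(-63)²)) = 267/(-135 + (-18 + 11*(-59)*3969)) = 267/(-135 + (-18 - 2575881)) = 267/(-135 - 2575899) = 267/(-2576034) = 267*(-1/2576034) = -89/858678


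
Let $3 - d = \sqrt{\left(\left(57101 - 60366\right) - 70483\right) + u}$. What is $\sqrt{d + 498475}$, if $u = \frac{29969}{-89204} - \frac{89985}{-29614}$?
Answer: $\frac{\sqrt{217414655291521766992888 - 660421814 i \sqrt{32164525627392087775599}}}{660421814} \approx 706.03 - 0.19232 i$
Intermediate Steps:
$u = \frac{3569759987}{1320843628}$ ($u = 29969 \left(- \frac{1}{89204}\right) - - \frac{89985}{29614} = - \frac{29969}{89204} + \frac{89985}{29614} = \frac{3569759987}{1320843628} \approx 2.7026$)
$d = 3 - \frac{i \sqrt{32164525627392087775599}}{660421814}$ ($d = 3 - \sqrt{\left(\left(57101 - 60366\right) - 70483\right) + \frac{3569759987}{1320843628}} = 3 - \sqrt{\left(-3265 - 70483\right) + \frac{3569759987}{1320843628}} = 3 - \sqrt{-73748 + \frac{3569759987}{1320843628}} = 3 - \sqrt{- \frac{97406006117757}{1320843628}} = 3 - \frac{i \sqrt{32164525627392087775599}}{660421814} \approx 3.0 - 271.56 i$)
$\sqrt{d + 498475} = \sqrt{\left(3 - \frac{i \sqrt{32164525627392087775599}}{660421814}\right) + 498475} = \sqrt{498478 - \frac{i \sqrt{32164525627392087775599}}{660421814}}$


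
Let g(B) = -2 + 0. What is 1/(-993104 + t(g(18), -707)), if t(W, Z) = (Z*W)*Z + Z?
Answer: -1/1993509 ≈ -5.0163e-7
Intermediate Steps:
g(B) = -2
t(W, Z) = Z + W*Z² (t(W, Z) = (W*Z)*Z + Z = W*Z² + Z = Z + W*Z²)
1/(-993104 + t(g(18), -707)) = 1/(-993104 - 707*(1 - 2*(-707))) = 1/(-993104 - 707*(1 + 1414)) = 1/(-993104 - 707*1415) = 1/(-993104 - 1000405) = 1/(-1993509) = -1/1993509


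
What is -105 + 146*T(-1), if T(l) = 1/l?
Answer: -251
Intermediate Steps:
-105 + 146*T(-1) = -105 + 146/(-1) = -105 + 146*(-1) = -105 - 146 = -251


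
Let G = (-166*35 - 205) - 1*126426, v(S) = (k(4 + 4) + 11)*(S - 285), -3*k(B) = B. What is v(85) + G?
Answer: -402323/3 ≈ -1.3411e+5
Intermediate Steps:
k(B) = -B/3
v(S) = -2375 + 25*S/3 (v(S) = (-(4 + 4)/3 + 11)*(S - 285) = (-⅓*8 + 11)*(-285 + S) = (-8/3 + 11)*(-285 + S) = 25*(-285 + S)/3 = -2375 + 25*S/3)
G = -132441 (G = (-5810 - 205) - 126426 = -6015 - 126426 = -132441)
v(85) + G = (-2375 + (25/3)*85) - 132441 = (-2375 + 2125/3) - 132441 = -5000/3 - 132441 = -402323/3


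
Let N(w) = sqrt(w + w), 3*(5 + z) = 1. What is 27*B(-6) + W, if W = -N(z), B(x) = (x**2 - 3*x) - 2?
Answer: 1404 - 2*I*sqrt(21)/3 ≈ 1404.0 - 3.055*I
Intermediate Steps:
z = -14/3 (z = -5 + (1/3)*1 = -5 + 1/3 = -14/3 ≈ -4.6667)
N(w) = sqrt(2)*sqrt(w) (N(w) = sqrt(2*w) = sqrt(2)*sqrt(w))
B(x) = -2 + x**2 - 3*x
W = -2*I*sqrt(21)/3 (W = -sqrt(2)*sqrt(-14/3) = -sqrt(2)*I*sqrt(42)/3 = -2*I*sqrt(21)/3 ≈ -3.055*I)
27*B(-6) + W = 27*(-2 + (-6)**2 - 3*(-6)) - 2*I*sqrt(21)/3 = 27*(-2 + 36 + 18) - 2*I*sqrt(21)/3 = 27*52 - 2*I*sqrt(21)/3 = 1404 - 2*I*sqrt(21)/3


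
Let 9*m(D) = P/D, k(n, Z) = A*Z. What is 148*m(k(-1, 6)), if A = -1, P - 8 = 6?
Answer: -1036/27 ≈ -38.370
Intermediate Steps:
P = 14 (P = 8 + 6 = 14)
k(n, Z) = -Z
m(D) = 14/(9*D) (m(D) = (14/D)/9 = 14/(9*D))
148*m(k(-1, 6)) = 148*(14/(9*((-1*6)))) = 148*((14/9)/(-6)) = 148*((14/9)*(-1/6)) = 148*(-7/27) = -1036/27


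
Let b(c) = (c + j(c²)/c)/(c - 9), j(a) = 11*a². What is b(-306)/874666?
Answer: 17509949/15306655 ≈ 1.1439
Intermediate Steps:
b(c) = (c + 11*c³)/(-9 + c) (b(c) = (c + (11*(c²)²)/c)/(c - 9) = (c + (11*c⁴)/c)/(-9 + c) = (c + 11*c³)/(-9 + c))
b(-306)/874666 = ((-306 + 11*(-306)³)/(-9 - 306))/874666 = ((-306 + 11*(-28652616))/(-315))*(1/874666) = -(-306 - 315178776)/315*(1/874666) = -1/315*(-315179082)*(1/874666) = (35019898/35)*(1/874666) = 17509949/15306655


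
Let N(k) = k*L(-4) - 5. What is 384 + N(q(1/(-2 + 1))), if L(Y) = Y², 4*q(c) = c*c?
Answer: 383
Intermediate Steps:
q(c) = c²/4 (q(c) = (c*c)/4 = c²/4)
N(k) = -5 + 16*k (N(k) = k*(-4)² - 5 = k*16 - 5 = 16*k - 5 = -5 + 16*k)
384 + N(q(1/(-2 + 1))) = 384 + (-5 + 16*((1/(-2 + 1))²/4)) = 384 + (-5 + 16*((1/(-1))²/4)) = 384 + (-5 + 16*((¼)*(-1)²)) = 384 + (-5 + 16*((¼)*1)) = 384 + (-5 + 16*(¼)) = 384 + (-5 + 4) = 384 - 1 = 383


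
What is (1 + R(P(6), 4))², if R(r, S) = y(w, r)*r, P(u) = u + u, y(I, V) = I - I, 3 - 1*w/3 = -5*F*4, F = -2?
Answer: 1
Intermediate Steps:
w = -111 (w = 9 - 3*(-5*(-2))*4 = 9 - 30*4 = 9 - 3*40 = 9 - 120 = -111)
y(I, V) = 0
P(u) = 2*u
R(r, S) = 0 (R(r, S) = 0*r = 0)
(1 + R(P(6), 4))² = (1 + 0)² = 1² = 1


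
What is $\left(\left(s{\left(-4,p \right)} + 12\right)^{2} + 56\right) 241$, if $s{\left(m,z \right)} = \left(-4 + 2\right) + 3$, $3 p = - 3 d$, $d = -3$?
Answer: $54225$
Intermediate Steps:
$p = 3$ ($p = \frac{\left(-3\right) \left(-3\right)}{3} = \frac{1}{3} \cdot 9 = 3$)
$s{\left(m,z \right)} = 1$ ($s{\left(m,z \right)} = -2 + 3 = 1$)
$\left(\left(s{\left(-4,p \right)} + 12\right)^{2} + 56\right) 241 = \left(\left(1 + 12\right)^{2} + 56\right) 241 = \left(13^{2} + 56\right) 241 = \left(169 + 56\right) 241 = 225 \cdot 241 = 54225$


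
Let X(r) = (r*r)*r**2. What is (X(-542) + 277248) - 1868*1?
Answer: 86297563076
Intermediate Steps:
X(r) = r**4 (X(r) = r**2*r**2 = r**4)
(X(-542) + 277248) - 1868*1 = ((-542)**4 + 277248) - 1868*1 = (86297287696 + 277248) - 1868 = 86297564944 - 1868 = 86297563076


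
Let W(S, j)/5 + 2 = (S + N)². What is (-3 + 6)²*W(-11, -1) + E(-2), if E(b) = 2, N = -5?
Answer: 11432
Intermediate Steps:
W(S, j) = -10 + 5*(-5 + S)² (W(S, j) = -10 + 5*(S - 5)² = -10 + 5*(-5 + S)²)
(-3 + 6)²*W(-11, -1) + E(-2) = (-3 + 6)²*(-10 + 5*(-5 - 11)²) + 2 = 3²*(-10 + 5*(-16)²) + 2 = 9*(-10 + 5*256) + 2 = 9*(-10 + 1280) + 2 = 9*1270 + 2 = 11430 + 2 = 11432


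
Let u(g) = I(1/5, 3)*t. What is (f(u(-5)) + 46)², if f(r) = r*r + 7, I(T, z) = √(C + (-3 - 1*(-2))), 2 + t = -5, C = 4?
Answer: 40000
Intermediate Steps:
t = -7 (t = -2 - 5 = -7)
I(T, z) = √3 (I(T, z) = √(4 + (-3 - 1*(-2))) = √(4 + (-3 + 2)) = √(4 - 1) = √3)
u(g) = -7*√3 (u(g) = √3*(-7) = -7*√3)
f(r) = 7 + r² (f(r) = r² + 7 = 7 + r²)
(f(u(-5)) + 46)² = ((7 + (-7*√3)²) + 46)² = ((7 + 147) + 46)² = (154 + 46)² = 200² = 40000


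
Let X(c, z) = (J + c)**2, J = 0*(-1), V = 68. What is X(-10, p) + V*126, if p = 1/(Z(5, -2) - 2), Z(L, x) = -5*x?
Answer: 8668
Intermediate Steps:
J = 0
p = 1/8 (p = 1/(-5*(-2) - 2) = 1/(10 - 2) = 1/8 ≈ 0.12500)
X(c, z) = c**2 (X(c, z) = (0 + c)**2 = c**2)
X(-10, p) + V*126 = (-10)**2 + 68*126 = 100 + 8568 = 8668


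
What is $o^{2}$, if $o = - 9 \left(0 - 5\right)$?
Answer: $2025$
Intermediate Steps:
$o = 45$ ($o = - 9 \left(0 - 5\right) = \left(-9\right) \left(-5\right) = 45$)
$o^{2} = 45^{2} = 2025$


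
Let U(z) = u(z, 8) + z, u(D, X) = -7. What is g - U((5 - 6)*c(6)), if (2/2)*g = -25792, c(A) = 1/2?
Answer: -51569/2 ≈ -25785.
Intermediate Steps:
c(A) = ½
U(z) = -7 + z
g = -25792
g - U((5 - 6)*c(6)) = -25792 - (-7 + (5 - 6)*(½)) = -25792 - (-7 - 1*½) = -25792 - (-7 - ½) = -25792 - 1*(-15/2) = -25792 + 15/2 = -51569/2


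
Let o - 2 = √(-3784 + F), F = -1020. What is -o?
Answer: -2 - 2*I*√1201 ≈ -2.0 - 69.311*I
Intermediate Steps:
o = 2 + 2*I*√1201 (o = 2 + √(-3784 - 1020) = 2 + √(-4804) = 2 + 2*I*√1201 ≈ 2.0 + 69.311*I)
-o = -(2 + 2*I*√1201) = -2 - 2*I*√1201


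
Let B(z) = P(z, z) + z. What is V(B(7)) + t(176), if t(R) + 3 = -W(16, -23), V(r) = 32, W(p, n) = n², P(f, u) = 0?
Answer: -500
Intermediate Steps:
B(z) = z (B(z) = 0 + z = z)
t(R) = -532 (t(R) = -3 - 1*(-23)² = -3 - 1*529 = -3 - 529 = -532)
V(B(7)) + t(176) = 32 - 532 = -500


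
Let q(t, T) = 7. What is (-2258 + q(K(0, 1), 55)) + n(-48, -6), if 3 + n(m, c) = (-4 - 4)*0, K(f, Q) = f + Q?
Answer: -2254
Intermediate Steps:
K(f, Q) = Q + f
n(m, c) = -3 (n(m, c) = -3 + (-4 - 4)*0 = -3 - 8*0 = -3 + 0 = -3)
(-2258 + q(K(0, 1), 55)) + n(-48, -6) = (-2258 + 7) - 3 = -2251 - 3 = -2254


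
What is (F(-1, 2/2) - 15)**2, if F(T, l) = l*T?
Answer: 256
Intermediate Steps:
F(T, l) = T*l
(F(-1, 2/2) - 15)**2 = (-2/2 - 15)**2 = (-1*1 - 15)**2 = (-1 - 15)**2 = (-16)**2 = 256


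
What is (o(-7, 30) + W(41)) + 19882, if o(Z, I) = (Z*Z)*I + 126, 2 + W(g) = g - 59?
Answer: 21458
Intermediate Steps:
W(g) = -61 + g (W(g) = -2 + (g - 59) = -2 + (-59 + g) = -61 + g)
o(Z, I) = 126 + I*Z² (o(Z, I) = Z²*I + 126 = I*Z² + 126 = 126 + I*Z²)
(o(-7, 30) + W(41)) + 19882 = ((126 + 30*(-7)²) + (-61 + 41)) + 19882 = ((126 + 30*49) - 20) + 19882 = ((126 + 1470) - 20) + 19882 = (1596 - 20) + 19882 = 1576 + 19882 = 21458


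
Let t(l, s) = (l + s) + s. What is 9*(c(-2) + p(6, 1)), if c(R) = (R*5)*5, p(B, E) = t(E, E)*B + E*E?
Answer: -279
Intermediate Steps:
t(l, s) = l + 2*s
p(B, E) = E² + 3*B*E (p(B, E) = (E + 2*E)*B + E*E = (3*E)*B + E² = 3*B*E + E² = E² + 3*B*E)
c(R) = 25*R (c(R) = (5*R)*5 = 25*R)
9*(c(-2) + p(6, 1)) = 9*(25*(-2) + 1*(1 + 3*6)) = 9*(-50 + 1*(1 + 18)) = 9*(-50 + 1*19) = 9*(-50 + 19) = 9*(-31) = -279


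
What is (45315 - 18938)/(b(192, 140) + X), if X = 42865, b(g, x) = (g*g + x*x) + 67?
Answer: 26377/99396 ≈ 0.26537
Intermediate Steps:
b(g, x) = 67 + g² + x² (b(g, x) = (g² + x²) + 67 = 67 + g² + x²)
(45315 - 18938)/(b(192, 140) + X) = (45315 - 18938)/((67 + 192² + 140²) + 42865) = 26377/((67 + 36864 + 19600) + 42865) = 26377/(56531 + 42865) = 26377/99396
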